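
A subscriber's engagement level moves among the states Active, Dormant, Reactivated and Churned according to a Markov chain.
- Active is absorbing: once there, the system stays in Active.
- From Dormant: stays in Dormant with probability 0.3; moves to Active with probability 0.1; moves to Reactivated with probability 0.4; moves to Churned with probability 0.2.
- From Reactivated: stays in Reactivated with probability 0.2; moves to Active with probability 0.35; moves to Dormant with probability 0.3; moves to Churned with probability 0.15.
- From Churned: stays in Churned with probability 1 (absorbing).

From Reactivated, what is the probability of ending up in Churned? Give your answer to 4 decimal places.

0.3750

Let h(s) be the probability of absorption at Churned starting from transient state s. Then h(Churned) = 1 and h(Active) = 0. By first-step analysis:
h(Dormant) = 0.1·0 + 0.3·h(Dormant) + 0.4·h(Reactivated) + 0.2·1
h(Reactivated) = 0.35·0 + 0.3·h(Dormant) + 0.2·h(Reactivated) + 0.15·1
Solving: h(Dormant) = 0.5000, h(Reactivated) = 0.3750.
Starting from Reactivated, the probability is 0.3750.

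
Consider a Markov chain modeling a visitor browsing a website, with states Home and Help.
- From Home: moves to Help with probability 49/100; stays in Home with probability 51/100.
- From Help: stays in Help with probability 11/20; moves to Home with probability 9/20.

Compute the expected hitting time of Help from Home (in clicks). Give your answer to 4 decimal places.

2.0408

Let t(s) be the expected number of clicks to first reach Help from state s, with t(Help) = 0. Conditioning on the first click:
t(Home) = 1 + 0.51·t(Home)
Solving: t(Home) = 2.0408.
Expected clicks from Home to Help: 2.0408.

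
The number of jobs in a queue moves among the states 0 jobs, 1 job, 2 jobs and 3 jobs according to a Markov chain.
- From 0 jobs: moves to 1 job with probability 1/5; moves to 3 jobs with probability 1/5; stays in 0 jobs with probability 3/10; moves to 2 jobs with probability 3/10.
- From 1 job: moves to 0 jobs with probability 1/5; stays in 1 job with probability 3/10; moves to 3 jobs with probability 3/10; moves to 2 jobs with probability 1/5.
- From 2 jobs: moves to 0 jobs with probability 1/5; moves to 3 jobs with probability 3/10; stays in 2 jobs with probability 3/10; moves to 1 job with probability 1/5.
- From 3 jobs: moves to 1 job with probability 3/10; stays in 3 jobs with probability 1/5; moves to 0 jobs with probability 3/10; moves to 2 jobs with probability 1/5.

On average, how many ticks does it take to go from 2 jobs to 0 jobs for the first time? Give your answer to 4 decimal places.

Let t(s) be the expected number of ticks to first reach 0 jobs from state s, with t(0 jobs) = 0. Conditioning on the first tick:
t(1 job) = 1 + 0.3·t(1 job) + 0.2·t(2 jobs) + 0.3·t(3 jobs)
t(2 jobs) = 1 + 0.2·t(1 job) + 0.3·t(2 jobs) + 0.3·t(3 jobs)
t(3 jobs) = 1 + 0.3·t(1 job) + 0.2·t(2 jobs) + 0.2·t(3 jobs)
Solving: t(1 job) = 4.4000, t(2 jobs) = 4.4000, t(3 jobs) = 4.0000.
Expected ticks from 2 jobs to 0 jobs: 4.4000.

4.4000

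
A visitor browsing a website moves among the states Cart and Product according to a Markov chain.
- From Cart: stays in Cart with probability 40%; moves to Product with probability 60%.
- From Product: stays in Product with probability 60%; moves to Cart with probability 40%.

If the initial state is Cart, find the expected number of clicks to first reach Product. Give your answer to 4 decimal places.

Let t(s) be the expected number of clicks to first reach Product from state s, with t(Product) = 0. Conditioning on the first click:
t(Cart) = 1 + 0.4·t(Cart)
Solving: t(Cart) = 1.6667.
Expected clicks from Cart to Product: 1.6667.

1.6667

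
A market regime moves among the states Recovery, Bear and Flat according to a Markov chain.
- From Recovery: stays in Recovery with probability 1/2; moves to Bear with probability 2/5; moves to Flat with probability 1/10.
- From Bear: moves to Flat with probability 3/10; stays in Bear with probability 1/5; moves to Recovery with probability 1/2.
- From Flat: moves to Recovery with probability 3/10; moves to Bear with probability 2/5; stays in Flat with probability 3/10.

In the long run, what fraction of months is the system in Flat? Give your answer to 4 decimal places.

0.2083

Let the stationary distribution be π with π = πP and π_1 + π_2 + π_3 = 1.
π_1 = 0.5·π_1 + 0.5·π_2 + 0.3·π_3
π_2 = 0.4·π_1 + 0.2·π_2 + 0.4·π_3
Solving with the normalization constraint gives π = (0.4583, 0.3333, 0.2083).
So the stationary probability of Flat is 0.2083.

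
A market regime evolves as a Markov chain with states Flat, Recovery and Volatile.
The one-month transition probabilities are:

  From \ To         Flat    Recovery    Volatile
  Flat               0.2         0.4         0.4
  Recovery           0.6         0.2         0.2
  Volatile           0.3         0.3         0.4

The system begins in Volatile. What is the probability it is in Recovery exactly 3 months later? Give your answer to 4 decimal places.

Propagate the distribution vector 3 months from Volatile.
After 0 months: (0.0000, 0.0000, 1.0000)
After 1 month: (0.3000, 0.3000, 0.4000)
After 2 months: (0.3600, 0.3000, 0.3400)
After 3 months: (0.3540, 0.3060, 0.3400)
P(in Recovery after 3 months) = 0.3060

0.3060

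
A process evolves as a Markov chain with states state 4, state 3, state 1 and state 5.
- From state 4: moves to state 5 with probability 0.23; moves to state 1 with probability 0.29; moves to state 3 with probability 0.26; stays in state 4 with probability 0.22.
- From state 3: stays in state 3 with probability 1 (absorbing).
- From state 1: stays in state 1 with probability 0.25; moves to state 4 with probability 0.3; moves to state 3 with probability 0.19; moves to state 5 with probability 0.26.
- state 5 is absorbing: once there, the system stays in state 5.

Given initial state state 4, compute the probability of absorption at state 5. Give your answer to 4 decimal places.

Let h(s) be the probability of absorption at state 5 starting from transient state s. Then h(state 5) = 1 and h(state 3) = 0. By first-step analysis:
h(state 4) = 0.22·h(state 4) + 0.26·0 + 0.29·h(state 1) + 0.23·1
h(state 1) = 0.3·h(state 4) + 0.19·0 + 0.25·h(state 1) + 0.26·1
Solving: h(state 4) = 0.4978, h(state 1) = 0.5458.
Starting from state 4, the probability is 0.4978.

0.4978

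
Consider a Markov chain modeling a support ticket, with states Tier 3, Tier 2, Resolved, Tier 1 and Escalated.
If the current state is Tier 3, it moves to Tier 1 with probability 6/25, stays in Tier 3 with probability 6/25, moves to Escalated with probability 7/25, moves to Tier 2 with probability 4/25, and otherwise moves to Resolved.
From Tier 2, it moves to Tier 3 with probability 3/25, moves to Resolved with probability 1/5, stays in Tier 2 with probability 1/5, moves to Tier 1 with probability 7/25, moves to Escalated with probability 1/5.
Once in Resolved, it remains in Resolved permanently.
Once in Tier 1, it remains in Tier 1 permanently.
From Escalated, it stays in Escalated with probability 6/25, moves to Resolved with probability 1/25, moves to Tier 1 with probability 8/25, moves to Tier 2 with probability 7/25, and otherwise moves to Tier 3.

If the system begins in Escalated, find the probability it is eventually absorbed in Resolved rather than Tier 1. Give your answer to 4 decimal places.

Let h(s) be the probability of absorption at Resolved starting from transient state s. Then h(Resolved) = 1 and h(Tier 1) = 0. By first-step analysis:
h(Tier 3) = 0.24·h(Tier 3) + 0.16·h(Tier 2) + 0.08·1 + 0.24·0 + 0.28·h(Escalated)
h(Tier 2) = 0.12·h(Tier 3) + 0.2·h(Tier 2) + 0.2·1 + 0.28·0 + 0.2·h(Escalated)
h(Escalated) = 0.12·h(Tier 3) + 0.28·h(Tier 2) + 0.04·1 + 0.32·0 + 0.24·h(Escalated)
Solving: h(Tier 3) = 0.2588, h(Tier 2) = 0.3439, h(Escalated) = 0.2202.
Starting from Escalated, the probability is 0.2202.

0.2202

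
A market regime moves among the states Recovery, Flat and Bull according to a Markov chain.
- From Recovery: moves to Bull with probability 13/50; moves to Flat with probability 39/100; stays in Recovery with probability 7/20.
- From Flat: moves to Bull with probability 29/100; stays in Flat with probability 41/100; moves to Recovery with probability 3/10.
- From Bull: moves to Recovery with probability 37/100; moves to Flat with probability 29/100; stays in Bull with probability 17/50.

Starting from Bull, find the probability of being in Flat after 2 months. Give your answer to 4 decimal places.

Sum over the intermediate state after 1 month:
P = P(Bull→Recovery)·P(Recovery→Flat) + P(Bull→Flat)·P(Flat→Flat) + P(Bull→Bull)·P(Bull→Flat)
  = 0.37×0.39 + 0.29×0.41 + 0.34×0.29
  = 0.1443 + 0.1189 + 0.0986 = 0.3618

0.3618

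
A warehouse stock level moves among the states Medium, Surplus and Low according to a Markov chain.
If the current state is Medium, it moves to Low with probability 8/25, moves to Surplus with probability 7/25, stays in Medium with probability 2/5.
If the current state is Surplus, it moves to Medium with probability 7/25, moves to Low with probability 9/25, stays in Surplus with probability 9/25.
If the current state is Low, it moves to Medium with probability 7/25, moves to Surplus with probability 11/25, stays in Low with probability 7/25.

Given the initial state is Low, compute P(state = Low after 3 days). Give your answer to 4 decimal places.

Propagate the distribution vector 3 days from Low.
After 0 days: (0.0000, 0.0000, 1.0000)
After 1 day: (0.2800, 0.4400, 0.2800)
After 2 days: (0.3136, 0.3600, 0.3264)
After 3 days: (0.3176, 0.3610, 0.3213)
P(in Low after 3 days) = 0.3213

0.3213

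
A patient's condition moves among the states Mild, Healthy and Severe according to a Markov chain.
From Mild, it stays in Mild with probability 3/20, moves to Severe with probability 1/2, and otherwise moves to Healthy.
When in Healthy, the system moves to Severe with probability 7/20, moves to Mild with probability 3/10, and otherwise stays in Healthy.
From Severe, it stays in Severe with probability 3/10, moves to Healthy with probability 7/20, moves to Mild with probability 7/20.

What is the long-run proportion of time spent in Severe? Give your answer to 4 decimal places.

Let the stationary distribution be π with π = πP and π_1 + π_2 + π_3 = 1.
π_1 = 0.15·π_1 + 0.3·π_2 + 0.35·π_3
π_2 = 0.35·π_1 + 0.35·π_2 + 0.35·π_3
Solving with the normalization constraint gives π = (0.2771, 0.3500, 0.3729).
So the stationary probability of Severe is 0.3729.

0.3729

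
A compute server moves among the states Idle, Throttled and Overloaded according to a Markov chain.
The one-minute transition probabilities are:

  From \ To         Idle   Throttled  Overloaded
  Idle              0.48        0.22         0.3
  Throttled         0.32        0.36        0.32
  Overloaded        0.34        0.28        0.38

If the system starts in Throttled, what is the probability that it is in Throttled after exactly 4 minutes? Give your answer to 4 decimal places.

Propagate the distribution vector 4 minutes from Throttled.
After 0 minutes: (0.0000, 1.0000, 0.0000)
After 1 minute: (0.3200, 0.3600, 0.3200)
After 2 minutes: (0.3776, 0.2896, 0.3328)
After 3 minutes: (0.3871, 0.2805, 0.3324)
After 4 minutes: (0.3886, 0.2792, 0.3322)
P(in Throttled after 4 minutes) = 0.2792

0.2792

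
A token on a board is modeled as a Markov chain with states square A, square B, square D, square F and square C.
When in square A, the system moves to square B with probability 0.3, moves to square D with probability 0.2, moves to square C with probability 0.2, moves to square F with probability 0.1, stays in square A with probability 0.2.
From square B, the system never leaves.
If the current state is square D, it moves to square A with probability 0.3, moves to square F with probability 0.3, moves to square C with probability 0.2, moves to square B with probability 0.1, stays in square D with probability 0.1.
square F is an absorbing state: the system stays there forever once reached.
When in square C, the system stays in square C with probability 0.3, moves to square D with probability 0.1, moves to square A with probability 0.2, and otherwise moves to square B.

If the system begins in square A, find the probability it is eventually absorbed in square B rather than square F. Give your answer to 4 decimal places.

Let h(s) be the probability of absorption at square B starting from transient state s. Then h(square B) = 1 and h(square F) = 0. By first-step analysis:
h(square A) = 0.2·h(square A) + 0.3·1 + 0.2·h(square D) + 0.1·0 + 0.2·h(square C)
h(square D) = 0.3·h(square A) + 0.1·1 + 0.1·h(square D) + 0.3·0 + 0.2·h(square C)
h(square C) = 0.2·h(square A) + 0.4·1 + 0.1·h(square D) + 0.3·h(square C)
Solving: h(square A) = 0.7247, h(square D) = 0.5429, h(square C) = 0.8561.
Starting from square A, the probability is 0.7247.

0.7247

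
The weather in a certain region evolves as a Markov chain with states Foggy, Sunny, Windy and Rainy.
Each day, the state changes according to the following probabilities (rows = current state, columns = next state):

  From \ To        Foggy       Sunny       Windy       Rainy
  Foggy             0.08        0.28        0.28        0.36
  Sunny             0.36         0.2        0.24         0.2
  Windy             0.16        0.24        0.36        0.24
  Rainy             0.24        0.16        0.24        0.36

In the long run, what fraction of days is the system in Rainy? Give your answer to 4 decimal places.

0.2915

Let the stationary distribution be π with π = πP and π_1 + π_2 + π_3 + π_4 = 1.
π_1 = 0.08·π_1 + 0.36·π_2 + 0.16·π_3 + 0.24·π_4
π_2 = 0.28·π_1 + 0.2·π_2 + 0.24·π_3 + 0.16·π_4
π_3 = 0.28·π_1 + 0.24·π_2 + 0.36·π_3 + 0.24·π_4
Solving with the normalization constraint gives π = (0.2098, 0.2164, 0.2823, 0.2915).
So the stationary probability of Rainy is 0.2915.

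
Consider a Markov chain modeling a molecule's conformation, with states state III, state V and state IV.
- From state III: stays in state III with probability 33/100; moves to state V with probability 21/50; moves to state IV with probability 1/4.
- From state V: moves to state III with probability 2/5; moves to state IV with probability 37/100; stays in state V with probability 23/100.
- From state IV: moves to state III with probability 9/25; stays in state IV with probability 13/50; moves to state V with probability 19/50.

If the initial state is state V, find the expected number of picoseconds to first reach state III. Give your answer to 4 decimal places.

Let t(s) be the expected number of picoseconds to first reach state III from state s, with t(state III) = 0. Conditioning on the first picosecond:
t(state V) = 1 + 0.23·t(state V) + 0.37·t(state IV)
t(state IV) = 1 + 0.38·t(state V) + 0.26·t(state IV)
Solving: t(state V) = 2.5862, t(state IV) = 2.6794.
Expected picoseconds from state V to state III: 2.5862.

2.5862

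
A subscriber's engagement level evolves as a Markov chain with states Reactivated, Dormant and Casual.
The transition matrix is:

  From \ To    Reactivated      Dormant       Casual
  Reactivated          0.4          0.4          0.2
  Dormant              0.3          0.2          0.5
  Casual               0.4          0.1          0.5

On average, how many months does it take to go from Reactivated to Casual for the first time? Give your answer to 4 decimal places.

Let t(s) be the expected number of months to first reach Casual from state s, with t(Casual) = 0. Conditioning on the first month:
t(Reactivated) = 1 + 0.4·t(Reactivated) + 0.4·t(Dormant)
t(Dormant) = 1 + 0.3·t(Reactivated) + 0.2·t(Dormant)
Solving: t(Reactivated) = 3.3333, t(Dormant) = 2.5000.
Expected months from Reactivated to Casual: 3.3333.

3.3333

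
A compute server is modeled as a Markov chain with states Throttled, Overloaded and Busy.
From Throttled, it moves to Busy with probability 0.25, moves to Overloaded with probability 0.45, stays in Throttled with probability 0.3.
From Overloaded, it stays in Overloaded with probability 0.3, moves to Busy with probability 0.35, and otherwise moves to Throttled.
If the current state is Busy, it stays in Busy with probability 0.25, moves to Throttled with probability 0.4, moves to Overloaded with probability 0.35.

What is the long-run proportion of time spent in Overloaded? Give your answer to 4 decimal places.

0.3664

Let the stationary distribution be π with π = πP and π_1 + π_2 + π_3 = 1.
π_1 = 0.3·π_1 + 0.35·π_2 + 0.4·π_3
π_2 = 0.45·π_1 + 0.3·π_2 + 0.35·π_3
Solving with the normalization constraint gives π = (0.3470, 0.3664, 0.2866).
So the stationary probability of Overloaded is 0.3664.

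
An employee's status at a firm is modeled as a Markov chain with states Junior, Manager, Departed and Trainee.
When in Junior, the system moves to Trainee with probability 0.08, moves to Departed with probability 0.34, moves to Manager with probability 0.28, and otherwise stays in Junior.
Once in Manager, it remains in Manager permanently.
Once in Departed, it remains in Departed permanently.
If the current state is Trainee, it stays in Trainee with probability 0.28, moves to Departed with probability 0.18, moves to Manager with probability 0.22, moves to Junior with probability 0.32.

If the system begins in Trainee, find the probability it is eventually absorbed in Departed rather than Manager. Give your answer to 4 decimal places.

Let h(s) be the probability of absorption at Departed starting from transient state s. Then h(Departed) = 1 and h(Manager) = 0. By first-step analysis:
h(Junior) = 0.3·h(Junior) + 0.28·0 + 0.34·1 + 0.08·h(Trainee)
h(Trainee) = 0.32·h(Junior) + 0.22·0 + 0.18·1 + 0.28·h(Trainee)
Solving: h(Junior) = 0.5418, h(Trainee) = 0.4908.
Starting from Trainee, the probability is 0.4908.

0.4908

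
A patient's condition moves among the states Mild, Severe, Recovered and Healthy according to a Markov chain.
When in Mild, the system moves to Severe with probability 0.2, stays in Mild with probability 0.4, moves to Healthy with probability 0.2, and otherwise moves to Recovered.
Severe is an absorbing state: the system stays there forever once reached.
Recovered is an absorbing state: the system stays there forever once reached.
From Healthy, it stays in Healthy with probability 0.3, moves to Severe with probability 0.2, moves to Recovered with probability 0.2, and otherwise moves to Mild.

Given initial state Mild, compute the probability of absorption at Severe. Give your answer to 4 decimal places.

Let h(s) be the probability of absorption at Severe starting from transient state s. Then h(Severe) = 1 and h(Recovered) = 0. By first-step analysis:
h(Mild) = 0.4·h(Mild) + 0.2·1 + 0.2·0 + 0.2·h(Healthy)
h(Healthy) = 0.3·h(Mild) + 0.2·1 + 0.2·0 + 0.3·h(Healthy)
Solving: h(Mild) = 0.5000, h(Healthy) = 0.5000.
Starting from Mild, the probability is 0.5000.

0.5000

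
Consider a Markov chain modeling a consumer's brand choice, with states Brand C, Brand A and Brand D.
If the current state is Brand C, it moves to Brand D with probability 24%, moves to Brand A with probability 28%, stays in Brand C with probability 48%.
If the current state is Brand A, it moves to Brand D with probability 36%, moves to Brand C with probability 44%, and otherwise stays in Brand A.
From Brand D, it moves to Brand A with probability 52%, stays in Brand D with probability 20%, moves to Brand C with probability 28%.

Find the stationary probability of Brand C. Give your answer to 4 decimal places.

Let the stationary distribution be π with π = πP and π_1 + π_2 + π_3 = 1.
π_1 = 0.48·π_1 + 0.44·π_2 + 0.28·π_3
π_2 = 0.28·π_1 + 0.2·π_2 + 0.52·π_3
Solving with the normalization constraint gives π = (0.4137, 0.3187, 0.2675).
So the stationary probability of Brand C is 0.4137.

0.4137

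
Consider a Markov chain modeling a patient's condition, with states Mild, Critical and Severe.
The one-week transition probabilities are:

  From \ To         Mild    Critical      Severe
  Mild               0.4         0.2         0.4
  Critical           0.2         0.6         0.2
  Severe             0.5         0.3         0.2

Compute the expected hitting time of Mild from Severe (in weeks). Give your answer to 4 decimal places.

2.6923

Let t(s) be the expected number of weeks to first reach Mild from state s, with t(Mild) = 0. Conditioning on the first week:
t(Critical) = 1 + 0.6·t(Critical) + 0.2·t(Severe)
t(Severe) = 1 + 0.3·t(Critical) + 0.2·t(Severe)
Solving: t(Critical) = 3.8462, t(Severe) = 2.6923.
Expected weeks from Severe to Mild: 2.6923.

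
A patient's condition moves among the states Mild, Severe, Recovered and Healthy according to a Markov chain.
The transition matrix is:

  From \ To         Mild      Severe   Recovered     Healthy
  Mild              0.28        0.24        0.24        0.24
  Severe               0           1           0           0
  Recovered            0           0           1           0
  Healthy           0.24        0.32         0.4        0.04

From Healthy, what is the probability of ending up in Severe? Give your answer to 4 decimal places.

0.4545

Let h(s) be the probability of absorption at Severe starting from transient state s. Then h(Severe) = 1 and h(Recovered) = 0. By first-step analysis:
h(Mild) = 0.28·h(Mild) + 0.24·1 + 0.24·0 + 0.24·h(Healthy)
h(Healthy) = 0.24·h(Mild) + 0.32·1 + 0.4·0 + 0.04·h(Healthy)
Solving: h(Mild) = 0.4848, h(Healthy) = 0.4545.
Starting from Healthy, the probability is 0.4545.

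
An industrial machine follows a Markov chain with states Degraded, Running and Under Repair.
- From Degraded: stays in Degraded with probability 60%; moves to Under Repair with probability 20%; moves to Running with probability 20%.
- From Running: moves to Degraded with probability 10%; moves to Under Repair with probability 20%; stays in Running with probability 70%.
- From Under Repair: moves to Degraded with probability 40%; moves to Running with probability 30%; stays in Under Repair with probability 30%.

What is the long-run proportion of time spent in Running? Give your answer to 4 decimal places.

0.4444

Let the stationary distribution be π with π = πP and π_1 + π_2 + π_3 = 1.
π_1 = 0.6·π_1 + 0.1·π_2 + 0.4·π_3
π_2 = 0.2·π_1 + 0.7·π_2 + 0.3·π_3
Solving with the normalization constraint gives π = (0.3333, 0.4444, 0.2222).
So the stationary probability of Running is 0.4444.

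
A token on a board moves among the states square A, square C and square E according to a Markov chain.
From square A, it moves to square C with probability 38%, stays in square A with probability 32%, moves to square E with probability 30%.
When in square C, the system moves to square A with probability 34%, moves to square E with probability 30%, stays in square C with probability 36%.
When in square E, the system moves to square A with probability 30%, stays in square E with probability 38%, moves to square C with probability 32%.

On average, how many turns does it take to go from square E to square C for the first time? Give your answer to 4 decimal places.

2.9554

Let t(s) be the expected number of turns to first reach square C from state s, with t(square C) = 0. Conditioning on the first turn:
t(square A) = 1 + 0.32·t(square A) + 0.3·t(square E)
t(square E) = 1 + 0.3·t(square A) + 0.38·t(square E)
Solving: t(square A) = 2.7744, t(square E) = 2.9554.
Expected turns from square E to square C: 2.9554.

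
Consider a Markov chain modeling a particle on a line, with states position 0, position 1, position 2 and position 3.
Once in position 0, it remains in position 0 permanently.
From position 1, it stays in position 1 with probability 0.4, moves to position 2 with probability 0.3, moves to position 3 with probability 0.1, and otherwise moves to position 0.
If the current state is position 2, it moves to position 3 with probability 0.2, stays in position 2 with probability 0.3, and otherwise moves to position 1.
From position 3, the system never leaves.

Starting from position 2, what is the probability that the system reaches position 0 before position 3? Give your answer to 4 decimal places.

Let h(s) be the probability of absorption at position 0 starting from transient state s. Then h(position 0) = 1 and h(position 3) = 0. By first-step analysis:
h(position 1) = 0.2·1 + 0.4·h(position 1) + 0.3·h(position 2) + 0.1·0
h(position 2) = 0.5·h(position 1) + 0.3·h(position 2) + 0.2·0
Solving: h(position 1) = 0.5185, h(position 2) = 0.3704.
Starting from position 2, the probability is 0.3704.

0.3704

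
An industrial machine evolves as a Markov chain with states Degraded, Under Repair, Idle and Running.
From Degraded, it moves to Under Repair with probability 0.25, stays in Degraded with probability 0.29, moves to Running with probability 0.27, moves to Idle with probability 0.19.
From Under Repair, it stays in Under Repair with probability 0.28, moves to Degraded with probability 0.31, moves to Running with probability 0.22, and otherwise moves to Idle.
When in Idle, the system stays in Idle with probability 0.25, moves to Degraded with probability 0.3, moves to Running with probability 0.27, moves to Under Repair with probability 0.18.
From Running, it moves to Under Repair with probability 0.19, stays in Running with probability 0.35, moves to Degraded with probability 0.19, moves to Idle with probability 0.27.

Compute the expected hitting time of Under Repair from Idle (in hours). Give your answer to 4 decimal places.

Let t(s) be the expected number of hours to first reach Under Repair from state s, with t(Under Repair) = 0. Conditioning on the first hour:
t(Degraded) = 1 + 0.29·t(Degraded) + 0.19·t(Idle) + 0.27·t(Running)
t(Idle) = 1 + 0.3·t(Degraded) + 0.25·t(Idle) + 0.27·t(Running)
t(Running) = 1 + 0.19·t(Degraded) + 0.27·t(Idle) + 0.35·t(Running)
Solving: t(Degraded) = 4.6191, t(Idle) = 4.9630, t(Running) = 4.9502.
Expected hours from Idle to Under Repair: 4.9630.

4.9630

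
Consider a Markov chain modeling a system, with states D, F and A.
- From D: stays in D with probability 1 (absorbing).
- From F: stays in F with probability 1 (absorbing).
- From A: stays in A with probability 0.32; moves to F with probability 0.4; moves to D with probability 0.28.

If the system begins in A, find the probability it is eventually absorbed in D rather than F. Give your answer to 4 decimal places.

0.4118

Let h(s) be the probability of absorption at D starting from transient state s. Then h(D) = 1 and h(F) = 0. By first-step analysis:
h(A) = 0.28·1 + 0.4·0 + 0.32·h(A)
Solving: h(A) = 0.4118.
Starting from A, the probability is 0.4118.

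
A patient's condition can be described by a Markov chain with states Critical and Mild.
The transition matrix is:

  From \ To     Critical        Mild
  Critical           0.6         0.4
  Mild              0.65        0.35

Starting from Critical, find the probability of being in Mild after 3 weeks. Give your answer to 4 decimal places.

0.3810

Propagate the distribution vector 3 weeks from Critical.
After 0 weeks: (1.0000, 0.0000)
After 1 week: (0.6000, 0.4000)
After 2 weeks: (0.6200, 0.3800)
After 3 weeks: (0.6190, 0.3810)
P(in Mild after 3 weeks) = 0.3810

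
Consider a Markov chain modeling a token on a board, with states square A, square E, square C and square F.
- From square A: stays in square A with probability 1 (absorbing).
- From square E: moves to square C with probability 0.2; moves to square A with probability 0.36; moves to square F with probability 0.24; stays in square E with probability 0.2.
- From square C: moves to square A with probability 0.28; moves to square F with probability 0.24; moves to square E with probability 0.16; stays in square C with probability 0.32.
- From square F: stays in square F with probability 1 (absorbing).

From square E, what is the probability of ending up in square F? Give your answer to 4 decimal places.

Let h(s) be the probability of absorption at square F starting from transient state s. Then h(square F) = 1 and h(square A) = 0. By first-step analysis:
h(square E) = 0.36·0 + 0.2·h(square E) + 0.2·h(square C) + 0.24·1
h(square C) = 0.28·0 + 0.16·h(square E) + 0.32·h(square C) + 0.24·1
Solving: h(square E) = 0.4125, h(square C) = 0.4500.
Starting from square E, the probability is 0.4125.

0.4125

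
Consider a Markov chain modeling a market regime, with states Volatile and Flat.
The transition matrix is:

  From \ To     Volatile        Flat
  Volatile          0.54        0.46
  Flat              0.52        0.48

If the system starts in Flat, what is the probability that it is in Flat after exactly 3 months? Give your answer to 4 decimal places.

0.4694

Propagate the distribution vector 3 months from Flat.
After 0 months: (0.0000, 1.0000)
After 1 month: (0.5200, 0.4800)
After 2 months: (0.5304, 0.4696)
After 3 months: (0.5306, 0.4694)
P(in Flat after 3 months) = 0.4694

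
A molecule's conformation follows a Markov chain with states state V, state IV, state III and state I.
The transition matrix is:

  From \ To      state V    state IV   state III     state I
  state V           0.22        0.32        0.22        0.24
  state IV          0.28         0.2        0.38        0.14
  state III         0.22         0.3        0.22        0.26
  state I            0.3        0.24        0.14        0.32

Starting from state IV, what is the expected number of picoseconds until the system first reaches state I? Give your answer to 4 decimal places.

Let t(s) be the expected number of picoseconds to first reach state I from state s, with t(state I) = 0. Conditioning on the first picosecond:
t(state V) = 1 + 0.22·t(state V) + 0.32·t(state IV) + 0.22·t(state III)
t(state IV) = 1 + 0.28·t(state V) + 0.2·t(state IV) + 0.38·t(state III)
t(state III) = 1 + 0.22·t(state V) + 0.3·t(state IV) + 0.22·t(state III)
Solving: t(state V) = 4.6040, t(state IV) = 5.0008, t(state III) = 4.5040.
Expected picoseconds from state IV to state I: 5.0008.

5.0008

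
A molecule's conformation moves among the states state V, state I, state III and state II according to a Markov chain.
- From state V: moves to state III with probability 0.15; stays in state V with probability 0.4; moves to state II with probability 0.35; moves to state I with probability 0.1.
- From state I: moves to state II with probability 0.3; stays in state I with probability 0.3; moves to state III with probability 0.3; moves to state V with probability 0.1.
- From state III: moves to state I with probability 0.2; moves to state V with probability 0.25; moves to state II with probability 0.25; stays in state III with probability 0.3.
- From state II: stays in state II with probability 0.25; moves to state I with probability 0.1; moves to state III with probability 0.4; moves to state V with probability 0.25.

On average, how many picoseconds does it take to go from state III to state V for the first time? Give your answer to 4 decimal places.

4.5250

Let t(s) be the expected number of picoseconds to first reach state V from state s, with t(state V) = 0. Conditioning on the first picosecond:
t(state I) = 1 + 0.3·t(state I) + 0.3·t(state III) + 0.3·t(state II)
t(state III) = 1 + 0.2·t(state I) + 0.3·t(state III) + 0.25·t(state II)
t(state II) = 1 + 0.1·t(state I) + 0.4·t(state III) + 0.25·t(state II)
Solving: t(state I) = 5.2750, t(state III) = 4.5250, t(state II) = 4.4500.
Expected picoseconds from state III to state V: 4.5250.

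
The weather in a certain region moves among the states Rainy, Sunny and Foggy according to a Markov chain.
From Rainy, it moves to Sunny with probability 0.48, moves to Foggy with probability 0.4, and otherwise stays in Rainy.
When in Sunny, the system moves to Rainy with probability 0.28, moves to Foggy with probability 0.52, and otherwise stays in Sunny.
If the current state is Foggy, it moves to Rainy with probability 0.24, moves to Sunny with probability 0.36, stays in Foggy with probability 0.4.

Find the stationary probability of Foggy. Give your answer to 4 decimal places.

Let the stationary distribution be π with π = πP and π_1 + π_2 + π_3 = 1.
π_1 = 0.12·π_1 + 0.28·π_2 + 0.24·π_3
π_2 = 0.48·π_1 + 0.2·π_2 + 0.36·π_3
Solving with the normalization constraint gives π = (0.2262, 0.3337, 0.4400).
So the stationary probability of Foggy is 0.4400.

0.4400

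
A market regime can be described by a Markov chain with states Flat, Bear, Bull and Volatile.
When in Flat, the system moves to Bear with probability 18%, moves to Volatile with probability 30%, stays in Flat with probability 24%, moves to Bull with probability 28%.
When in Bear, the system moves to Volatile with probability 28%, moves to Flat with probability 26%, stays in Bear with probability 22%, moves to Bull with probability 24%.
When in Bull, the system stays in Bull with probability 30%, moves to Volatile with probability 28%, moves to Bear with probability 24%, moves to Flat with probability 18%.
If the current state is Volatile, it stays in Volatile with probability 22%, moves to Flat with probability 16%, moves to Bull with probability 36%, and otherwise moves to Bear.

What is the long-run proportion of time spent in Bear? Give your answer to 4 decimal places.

Let the stationary distribution be π with π = πP and π_1 + π_2 + π_3 + π_4 = 1.
π_1 = 0.24·π_1 + 0.26·π_2 + 0.18·π_3 + 0.16·π_4
π_2 = 0.18·π_1 + 0.22·π_2 + 0.24·π_3 + 0.26·π_4
π_3 = 0.28·π_1 + 0.24·π_2 + 0.3·π_3 + 0.36·π_4
Solving with the normalization constraint gives π = (0.2052, 0.2285, 0.2983, 0.2680).
So the stationary probability of Bear is 0.2285.

0.2285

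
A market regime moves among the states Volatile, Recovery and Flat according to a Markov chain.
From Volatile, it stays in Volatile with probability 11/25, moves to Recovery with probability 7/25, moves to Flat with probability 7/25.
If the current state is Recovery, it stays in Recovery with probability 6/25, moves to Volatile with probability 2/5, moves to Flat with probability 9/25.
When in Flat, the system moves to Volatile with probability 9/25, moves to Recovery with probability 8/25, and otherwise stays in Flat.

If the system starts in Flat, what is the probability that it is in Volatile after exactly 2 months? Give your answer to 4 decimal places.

0.4016

Sum over the intermediate state after 1 month:
P = P(Flat→Volatile)·P(Volatile→Volatile) + P(Flat→Recovery)·P(Recovery→Volatile) + P(Flat→Flat)·P(Flat→Volatile)
  = 0.36×0.44 + 0.32×0.4 + 0.32×0.36
  = 0.1584 + 0.1280 + 0.1152 = 0.4016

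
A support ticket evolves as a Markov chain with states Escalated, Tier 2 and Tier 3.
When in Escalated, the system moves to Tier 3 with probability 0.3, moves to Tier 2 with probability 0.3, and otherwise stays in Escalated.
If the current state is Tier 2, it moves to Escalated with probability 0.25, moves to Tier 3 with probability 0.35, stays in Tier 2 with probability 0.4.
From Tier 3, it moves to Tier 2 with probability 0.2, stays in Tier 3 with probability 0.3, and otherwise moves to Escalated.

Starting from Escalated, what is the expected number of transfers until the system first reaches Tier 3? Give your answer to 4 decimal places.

3.1579

Let t(s) be the expected number of transfers to first reach Tier 3 from state s, with t(Tier 3) = 0. Conditioning on the first transfer:
t(Escalated) = 1 + 0.4·t(Escalated) + 0.3·t(Tier 2)
t(Tier 2) = 1 + 0.25·t(Escalated) + 0.4·t(Tier 2)
Solving: t(Escalated) = 3.1579, t(Tier 2) = 2.9825.
Expected transfers from Escalated to Tier 3: 3.1579.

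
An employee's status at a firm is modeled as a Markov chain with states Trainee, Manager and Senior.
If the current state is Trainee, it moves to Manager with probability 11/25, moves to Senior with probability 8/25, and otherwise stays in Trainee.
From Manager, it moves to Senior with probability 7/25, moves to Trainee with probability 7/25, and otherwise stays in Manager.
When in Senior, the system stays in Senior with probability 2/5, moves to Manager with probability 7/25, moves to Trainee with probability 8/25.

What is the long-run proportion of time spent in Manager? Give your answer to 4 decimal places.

Let the stationary distribution be π with π = πP and π_1 + π_2 + π_3 = 1.
π_1 = 0.24·π_1 + 0.28·π_2 + 0.32·π_3
π_2 = 0.44·π_1 + 0.44·π_2 + 0.28·π_3
Solving with the normalization constraint gives π = (0.2820, 0.3870, 0.3310).
So the stationary probability of Manager is 0.3870.

0.3870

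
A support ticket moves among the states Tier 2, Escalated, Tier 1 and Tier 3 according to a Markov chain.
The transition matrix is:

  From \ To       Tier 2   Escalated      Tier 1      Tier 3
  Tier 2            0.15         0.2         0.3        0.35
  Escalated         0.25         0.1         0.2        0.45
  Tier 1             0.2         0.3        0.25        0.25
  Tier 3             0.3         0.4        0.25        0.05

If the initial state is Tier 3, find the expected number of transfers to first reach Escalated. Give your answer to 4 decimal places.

3.0657

Let t(s) be the expected number of transfers to first reach Escalated from state s, with t(Escalated) = 0. Conditioning on the first transfer:
t(Tier 2) = 1 + 0.15·t(Tier 2) + 0.3·t(Tier 1) + 0.35·t(Tier 3)
t(Tier 1) = 1 + 0.2·t(Tier 2) + 0.25·t(Tier 1) + 0.25·t(Tier 3)
t(Tier 3) = 1 + 0.3·t(Tier 2) + 0.25·t(Tier 1) + 0.05·t(Tier 3)
Solving: t(Tier 2) = 3.6098, t(Tier 1) = 3.3179, t(Tier 3) = 3.0657.
Expected transfers from Tier 3 to Escalated: 3.0657.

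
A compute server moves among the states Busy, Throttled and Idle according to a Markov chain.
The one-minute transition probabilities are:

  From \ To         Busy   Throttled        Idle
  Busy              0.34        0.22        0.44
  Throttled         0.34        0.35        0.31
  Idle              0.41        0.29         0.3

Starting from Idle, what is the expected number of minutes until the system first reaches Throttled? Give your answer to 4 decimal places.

3.7997

Let t(s) be the expected number of minutes to first reach Throttled from state s, with t(Throttled) = 0. Conditioning on the first minute:
t(Busy) = 1 + 0.34·t(Busy) + 0.44·t(Idle)
t(Idle) = 1 + 0.41·t(Busy) + 0.3·t(Idle)
Solving: t(Busy) = 4.0483, t(Idle) = 3.7997.
Expected minutes from Idle to Throttled: 3.7997.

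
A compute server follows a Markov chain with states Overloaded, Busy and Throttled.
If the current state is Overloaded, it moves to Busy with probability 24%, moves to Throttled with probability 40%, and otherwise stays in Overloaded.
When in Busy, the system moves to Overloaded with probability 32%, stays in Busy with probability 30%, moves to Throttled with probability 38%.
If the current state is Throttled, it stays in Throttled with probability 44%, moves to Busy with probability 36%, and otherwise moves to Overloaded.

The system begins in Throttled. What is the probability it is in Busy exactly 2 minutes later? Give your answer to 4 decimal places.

Sum over the intermediate state after 1 minute:
P = P(Throttled→Overloaded)·P(Overloaded→Busy) + P(Throttled→Busy)·P(Busy→Busy) + P(Throttled→Throttled)·P(Throttled→Busy)
  = 0.2×0.24 + 0.36×0.3 + 0.44×0.36
  = 0.0480 + 0.1080 + 0.1584 = 0.3144

0.3144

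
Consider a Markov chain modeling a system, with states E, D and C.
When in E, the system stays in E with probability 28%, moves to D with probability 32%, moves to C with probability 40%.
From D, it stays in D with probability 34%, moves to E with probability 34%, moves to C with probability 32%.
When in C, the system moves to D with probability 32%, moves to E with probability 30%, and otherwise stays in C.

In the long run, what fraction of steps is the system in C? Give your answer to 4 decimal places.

Let the stationary distribution be π with π = πP and π_1 + π_2 + π_3 = 1.
π_1 = 0.28·π_1 + 0.34·π_2 + 0.3·π_3
π_2 = 0.32·π_1 + 0.34·π_2 + 0.32·π_3
Solving with the normalization constraint gives π = (0.3069, 0.3265, 0.3665).
So the stationary probability of C is 0.3665.

0.3665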